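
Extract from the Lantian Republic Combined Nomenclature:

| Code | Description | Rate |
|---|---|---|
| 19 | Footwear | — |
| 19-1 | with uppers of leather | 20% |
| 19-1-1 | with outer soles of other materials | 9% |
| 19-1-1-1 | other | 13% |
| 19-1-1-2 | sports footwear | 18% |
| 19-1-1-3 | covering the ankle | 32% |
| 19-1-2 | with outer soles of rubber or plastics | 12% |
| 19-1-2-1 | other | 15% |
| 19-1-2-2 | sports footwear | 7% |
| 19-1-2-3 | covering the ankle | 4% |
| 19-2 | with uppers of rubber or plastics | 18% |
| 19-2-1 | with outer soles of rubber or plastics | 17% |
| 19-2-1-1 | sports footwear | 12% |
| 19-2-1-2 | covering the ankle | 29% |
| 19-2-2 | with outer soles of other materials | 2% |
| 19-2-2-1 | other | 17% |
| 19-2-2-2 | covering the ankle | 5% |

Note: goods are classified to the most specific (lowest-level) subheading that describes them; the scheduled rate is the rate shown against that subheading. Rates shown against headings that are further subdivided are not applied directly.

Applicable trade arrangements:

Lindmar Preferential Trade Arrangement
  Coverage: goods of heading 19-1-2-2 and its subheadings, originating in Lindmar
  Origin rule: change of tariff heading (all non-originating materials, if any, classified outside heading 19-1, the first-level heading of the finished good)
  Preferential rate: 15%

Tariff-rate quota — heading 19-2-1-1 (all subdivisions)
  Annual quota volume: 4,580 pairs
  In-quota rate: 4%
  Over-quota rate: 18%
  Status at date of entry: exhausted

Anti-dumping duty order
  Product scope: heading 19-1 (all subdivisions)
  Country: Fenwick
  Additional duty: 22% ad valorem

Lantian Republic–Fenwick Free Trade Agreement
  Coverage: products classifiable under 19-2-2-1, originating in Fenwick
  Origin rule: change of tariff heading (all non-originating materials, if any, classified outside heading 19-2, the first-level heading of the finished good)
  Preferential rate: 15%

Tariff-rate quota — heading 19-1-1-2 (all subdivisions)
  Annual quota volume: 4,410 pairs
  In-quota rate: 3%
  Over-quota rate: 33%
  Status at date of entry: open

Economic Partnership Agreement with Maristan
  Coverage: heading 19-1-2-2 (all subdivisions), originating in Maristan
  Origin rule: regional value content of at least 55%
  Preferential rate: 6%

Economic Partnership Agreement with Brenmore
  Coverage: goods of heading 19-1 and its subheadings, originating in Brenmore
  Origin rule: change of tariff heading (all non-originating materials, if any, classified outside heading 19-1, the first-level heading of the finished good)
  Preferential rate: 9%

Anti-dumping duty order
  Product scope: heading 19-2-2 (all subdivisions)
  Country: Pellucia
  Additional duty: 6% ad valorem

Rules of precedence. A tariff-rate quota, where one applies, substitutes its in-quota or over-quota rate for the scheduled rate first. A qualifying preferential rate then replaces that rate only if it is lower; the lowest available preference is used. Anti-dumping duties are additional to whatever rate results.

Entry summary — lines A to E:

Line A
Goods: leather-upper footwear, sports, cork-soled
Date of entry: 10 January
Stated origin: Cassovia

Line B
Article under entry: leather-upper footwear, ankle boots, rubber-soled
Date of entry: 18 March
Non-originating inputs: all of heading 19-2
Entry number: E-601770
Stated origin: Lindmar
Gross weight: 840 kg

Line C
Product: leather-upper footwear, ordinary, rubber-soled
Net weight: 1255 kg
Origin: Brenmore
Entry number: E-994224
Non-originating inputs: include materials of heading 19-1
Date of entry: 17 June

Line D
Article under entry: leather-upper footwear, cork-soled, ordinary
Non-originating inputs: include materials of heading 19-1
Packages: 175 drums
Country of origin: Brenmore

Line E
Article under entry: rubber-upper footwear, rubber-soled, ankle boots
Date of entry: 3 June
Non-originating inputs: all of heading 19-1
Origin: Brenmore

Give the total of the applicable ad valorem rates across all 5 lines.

Line A: leather-upper → 19-1; cork-soled → 19-1-1; sports → 19-1-1-2. Scheduled 18%. quota on 19-1-1-2 open → in-quota 3%. → 3%.
Line B: leather-upper → 19-1; rubber-soled → 19-1-2; ankle boots → 19-1-2-3. Scheduled 4%. Lindmar agreement on 19-1-2-2: 19-1-2-3 not covered. → 4%.
Line C: leather-upper → 19-1; rubber-soled → 19-1-2; ordinary → 19-1-2-1. Scheduled 15%. Brenmore agreement on 19-1: CTH not met. → 15%.
Line D: leather-upper → 19-1; cork-soled → 19-1-1; ordinary → 19-1-1-1. Scheduled 13%. Brenmore agreement on 19-1: CTH not met. → 13%.
Line E: rubber-upper → 19-2; rubber-soled → 19-2-1; ankle boots → 19-2-1-2. Scheduled 29%. Brenmore agreement on 19-1: 19-2-1-2 not covered. → 29%.
Sum: 3% + 4% + 15% + 13% + 29% = 64%.

64%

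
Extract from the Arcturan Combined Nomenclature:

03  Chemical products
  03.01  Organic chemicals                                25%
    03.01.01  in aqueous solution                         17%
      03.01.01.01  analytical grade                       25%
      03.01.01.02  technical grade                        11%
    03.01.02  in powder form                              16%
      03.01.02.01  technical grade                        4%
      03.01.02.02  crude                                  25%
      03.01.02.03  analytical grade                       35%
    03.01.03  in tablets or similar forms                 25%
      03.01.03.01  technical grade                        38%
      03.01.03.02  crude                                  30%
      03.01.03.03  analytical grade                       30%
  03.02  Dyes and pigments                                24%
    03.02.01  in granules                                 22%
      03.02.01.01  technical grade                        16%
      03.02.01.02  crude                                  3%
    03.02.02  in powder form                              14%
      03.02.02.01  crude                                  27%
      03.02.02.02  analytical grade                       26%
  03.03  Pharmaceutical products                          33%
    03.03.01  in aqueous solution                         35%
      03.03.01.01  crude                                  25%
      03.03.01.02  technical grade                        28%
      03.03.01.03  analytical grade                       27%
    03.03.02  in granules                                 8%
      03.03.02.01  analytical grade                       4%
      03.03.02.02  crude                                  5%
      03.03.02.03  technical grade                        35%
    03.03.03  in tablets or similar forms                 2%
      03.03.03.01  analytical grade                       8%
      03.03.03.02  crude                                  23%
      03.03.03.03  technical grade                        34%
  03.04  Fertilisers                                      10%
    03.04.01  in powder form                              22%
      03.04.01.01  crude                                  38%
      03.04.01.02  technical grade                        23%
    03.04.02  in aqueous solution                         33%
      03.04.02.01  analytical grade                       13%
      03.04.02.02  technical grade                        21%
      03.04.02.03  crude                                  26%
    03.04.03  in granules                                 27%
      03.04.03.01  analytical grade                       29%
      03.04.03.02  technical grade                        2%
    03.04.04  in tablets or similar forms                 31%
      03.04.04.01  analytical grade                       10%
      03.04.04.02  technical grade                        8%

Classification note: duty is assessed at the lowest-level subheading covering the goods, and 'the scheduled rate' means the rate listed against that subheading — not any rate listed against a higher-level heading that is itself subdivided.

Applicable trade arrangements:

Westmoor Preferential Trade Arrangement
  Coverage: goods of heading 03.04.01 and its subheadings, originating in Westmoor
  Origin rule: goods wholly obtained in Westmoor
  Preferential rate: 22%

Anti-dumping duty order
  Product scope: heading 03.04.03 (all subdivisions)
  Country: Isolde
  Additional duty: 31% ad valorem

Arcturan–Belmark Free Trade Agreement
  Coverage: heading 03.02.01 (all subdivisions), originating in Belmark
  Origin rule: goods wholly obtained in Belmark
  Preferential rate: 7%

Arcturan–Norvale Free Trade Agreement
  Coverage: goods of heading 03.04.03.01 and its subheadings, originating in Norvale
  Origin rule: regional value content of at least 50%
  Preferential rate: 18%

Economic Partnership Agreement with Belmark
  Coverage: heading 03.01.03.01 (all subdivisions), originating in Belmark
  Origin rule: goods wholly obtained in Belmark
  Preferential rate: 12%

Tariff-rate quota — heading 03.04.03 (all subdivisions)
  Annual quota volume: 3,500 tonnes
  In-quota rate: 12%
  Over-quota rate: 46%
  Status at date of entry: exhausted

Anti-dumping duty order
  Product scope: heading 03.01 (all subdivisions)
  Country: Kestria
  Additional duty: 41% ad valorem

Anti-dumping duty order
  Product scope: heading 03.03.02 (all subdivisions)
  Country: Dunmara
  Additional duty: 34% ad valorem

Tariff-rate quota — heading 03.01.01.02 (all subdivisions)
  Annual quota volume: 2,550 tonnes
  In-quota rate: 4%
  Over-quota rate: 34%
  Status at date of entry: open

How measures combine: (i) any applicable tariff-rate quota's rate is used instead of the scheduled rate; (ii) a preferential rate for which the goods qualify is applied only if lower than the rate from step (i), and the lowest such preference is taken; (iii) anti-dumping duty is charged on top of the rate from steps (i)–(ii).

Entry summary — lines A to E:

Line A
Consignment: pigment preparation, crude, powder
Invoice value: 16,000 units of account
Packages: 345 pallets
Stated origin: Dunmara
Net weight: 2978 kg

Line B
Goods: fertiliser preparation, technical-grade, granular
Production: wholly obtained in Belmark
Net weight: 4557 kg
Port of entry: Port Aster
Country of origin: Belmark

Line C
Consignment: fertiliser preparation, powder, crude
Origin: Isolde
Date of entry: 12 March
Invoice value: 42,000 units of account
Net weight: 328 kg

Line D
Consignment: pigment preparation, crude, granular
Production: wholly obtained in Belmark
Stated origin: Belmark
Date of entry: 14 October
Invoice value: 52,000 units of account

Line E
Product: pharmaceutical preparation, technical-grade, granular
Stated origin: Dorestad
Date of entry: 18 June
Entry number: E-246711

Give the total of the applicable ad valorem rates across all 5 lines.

Line A: pigment → 03.02; powder → 03.02.02; crude → 03.02.02.01. Scheduled 27%. No special measure applies. → 27%.
Line B: fertiliser → 03.04; granular → 03.04.03; technical-grade → 03.04.03.02. Scheduled 2%. quota on 03.04.03 exhausted → over-quota 46%; Belmark agreement on 03.02.01: 03.04.03.02 not covered; Belmark agreement on 03.01.03.01: 03.04.03.02 not covered. → 46%.
Line C: fertiliser → 03.04; powder → 03.04.01; crude → 03.04.01.01. Scheduled 38%. No special measure applies. → 38%.
Line D: pigment → 03.02; granular → 03.02.01; crude → 03.02.01.02. Scheduled 3%. Belmark agreement on 03.02.01: wholly obtained → 7% available; Belmark agreement on 03.01.03.01: 03.02.01.02 not covered; preference 7% not lower than 3% → no reduction. → 3%.
Line E: pharmaceutical → 03.03; granular → 03.03.02; technical-grade → 03.03.02.03. Scheduled 35%. No special measure applies. → 35%.
Sum: 27% + 46% + 38% + 3% + 35% = 149%.

149%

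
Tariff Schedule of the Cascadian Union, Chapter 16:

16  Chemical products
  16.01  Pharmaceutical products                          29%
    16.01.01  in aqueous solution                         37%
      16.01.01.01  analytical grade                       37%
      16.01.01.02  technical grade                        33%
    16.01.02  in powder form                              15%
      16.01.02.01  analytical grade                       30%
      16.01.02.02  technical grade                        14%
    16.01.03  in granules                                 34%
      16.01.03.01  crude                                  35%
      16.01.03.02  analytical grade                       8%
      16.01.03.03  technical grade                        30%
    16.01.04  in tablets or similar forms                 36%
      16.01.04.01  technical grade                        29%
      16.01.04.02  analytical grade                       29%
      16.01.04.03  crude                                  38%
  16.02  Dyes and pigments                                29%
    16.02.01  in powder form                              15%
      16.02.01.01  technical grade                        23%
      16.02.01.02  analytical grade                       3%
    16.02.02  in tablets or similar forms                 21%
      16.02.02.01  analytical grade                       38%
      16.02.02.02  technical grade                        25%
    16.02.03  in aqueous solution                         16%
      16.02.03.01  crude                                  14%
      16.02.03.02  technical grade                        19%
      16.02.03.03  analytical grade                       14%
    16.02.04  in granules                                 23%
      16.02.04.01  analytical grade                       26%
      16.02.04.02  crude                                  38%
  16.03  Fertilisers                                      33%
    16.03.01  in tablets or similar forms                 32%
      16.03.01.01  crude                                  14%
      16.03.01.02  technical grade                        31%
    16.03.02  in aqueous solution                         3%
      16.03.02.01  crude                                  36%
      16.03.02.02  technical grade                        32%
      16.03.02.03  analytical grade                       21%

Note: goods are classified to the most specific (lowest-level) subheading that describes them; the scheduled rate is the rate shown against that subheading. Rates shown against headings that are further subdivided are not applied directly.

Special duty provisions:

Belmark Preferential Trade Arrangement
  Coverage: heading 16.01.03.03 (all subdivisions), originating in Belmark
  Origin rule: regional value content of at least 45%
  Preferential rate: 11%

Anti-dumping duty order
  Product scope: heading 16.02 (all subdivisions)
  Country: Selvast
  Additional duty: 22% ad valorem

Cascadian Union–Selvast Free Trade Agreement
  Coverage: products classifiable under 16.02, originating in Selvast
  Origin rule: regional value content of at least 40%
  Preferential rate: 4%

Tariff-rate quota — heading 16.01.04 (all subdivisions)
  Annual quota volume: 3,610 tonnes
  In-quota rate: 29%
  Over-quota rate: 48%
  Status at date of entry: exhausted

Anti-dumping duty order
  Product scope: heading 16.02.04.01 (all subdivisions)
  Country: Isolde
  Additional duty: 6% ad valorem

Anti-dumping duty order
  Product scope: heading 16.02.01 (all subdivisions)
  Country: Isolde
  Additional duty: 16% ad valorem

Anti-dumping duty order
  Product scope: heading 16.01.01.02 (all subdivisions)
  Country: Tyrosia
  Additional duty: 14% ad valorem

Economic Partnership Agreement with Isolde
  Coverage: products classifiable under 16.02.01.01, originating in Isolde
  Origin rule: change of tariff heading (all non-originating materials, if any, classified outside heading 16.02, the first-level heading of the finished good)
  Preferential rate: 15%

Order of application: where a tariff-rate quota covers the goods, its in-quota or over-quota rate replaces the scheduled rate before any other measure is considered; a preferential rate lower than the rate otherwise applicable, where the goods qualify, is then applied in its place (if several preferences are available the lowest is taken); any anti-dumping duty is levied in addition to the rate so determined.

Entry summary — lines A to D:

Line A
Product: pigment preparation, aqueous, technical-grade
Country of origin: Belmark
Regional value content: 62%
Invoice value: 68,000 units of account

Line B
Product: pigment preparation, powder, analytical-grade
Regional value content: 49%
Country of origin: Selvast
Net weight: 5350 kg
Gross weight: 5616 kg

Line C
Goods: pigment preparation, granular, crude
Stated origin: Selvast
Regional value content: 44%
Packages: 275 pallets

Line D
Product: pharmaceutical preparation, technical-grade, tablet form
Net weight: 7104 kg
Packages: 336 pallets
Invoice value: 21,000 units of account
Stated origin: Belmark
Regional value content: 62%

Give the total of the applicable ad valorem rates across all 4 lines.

118%

Line A: pigment → 16.02; aqueous → 16.02.03; technical-grade → 16.02.03.02. Scheduled 19%. Belmark agreement on 16.01.03.03: 16.02.03.02 not covered. → 19%.
Line B: pigment → 16.02; powder → 16.02.01; analytical-grade → 16.02.01.02. Scheduled 3%. Selvast agreement on 16.02: RVC ≥ 40% → 4% available; preference 4% not lower than 3% → no reduction; anti-dumping (Selvast, 16.02): +22%; total 3% + 22% = 25%. → 25%.
Line C: pigment → 16.02; granular → 16.02.04; crude → 16.02.04.02. Scheduled 38%. Selvast agreement on 16.02: RVC ≥ 40% → 4% available; preferential 4%; anti-dumping (Selvast, 16.02): +22%; total 4% + 22% = 26%. → 26%.
Line D: pharmaceutical → 16.01; tablet form → 16.01.04; technical-grade → 16.01.04.01. Scheduled 29%. quota on 16.01.04 exhausted → over-quota 48%; Belmark agreement on 16.01.03.03: 16.01.04.01 not covered. → 48%.
Sum: 19% + 25% + 26% + 48% = 118%.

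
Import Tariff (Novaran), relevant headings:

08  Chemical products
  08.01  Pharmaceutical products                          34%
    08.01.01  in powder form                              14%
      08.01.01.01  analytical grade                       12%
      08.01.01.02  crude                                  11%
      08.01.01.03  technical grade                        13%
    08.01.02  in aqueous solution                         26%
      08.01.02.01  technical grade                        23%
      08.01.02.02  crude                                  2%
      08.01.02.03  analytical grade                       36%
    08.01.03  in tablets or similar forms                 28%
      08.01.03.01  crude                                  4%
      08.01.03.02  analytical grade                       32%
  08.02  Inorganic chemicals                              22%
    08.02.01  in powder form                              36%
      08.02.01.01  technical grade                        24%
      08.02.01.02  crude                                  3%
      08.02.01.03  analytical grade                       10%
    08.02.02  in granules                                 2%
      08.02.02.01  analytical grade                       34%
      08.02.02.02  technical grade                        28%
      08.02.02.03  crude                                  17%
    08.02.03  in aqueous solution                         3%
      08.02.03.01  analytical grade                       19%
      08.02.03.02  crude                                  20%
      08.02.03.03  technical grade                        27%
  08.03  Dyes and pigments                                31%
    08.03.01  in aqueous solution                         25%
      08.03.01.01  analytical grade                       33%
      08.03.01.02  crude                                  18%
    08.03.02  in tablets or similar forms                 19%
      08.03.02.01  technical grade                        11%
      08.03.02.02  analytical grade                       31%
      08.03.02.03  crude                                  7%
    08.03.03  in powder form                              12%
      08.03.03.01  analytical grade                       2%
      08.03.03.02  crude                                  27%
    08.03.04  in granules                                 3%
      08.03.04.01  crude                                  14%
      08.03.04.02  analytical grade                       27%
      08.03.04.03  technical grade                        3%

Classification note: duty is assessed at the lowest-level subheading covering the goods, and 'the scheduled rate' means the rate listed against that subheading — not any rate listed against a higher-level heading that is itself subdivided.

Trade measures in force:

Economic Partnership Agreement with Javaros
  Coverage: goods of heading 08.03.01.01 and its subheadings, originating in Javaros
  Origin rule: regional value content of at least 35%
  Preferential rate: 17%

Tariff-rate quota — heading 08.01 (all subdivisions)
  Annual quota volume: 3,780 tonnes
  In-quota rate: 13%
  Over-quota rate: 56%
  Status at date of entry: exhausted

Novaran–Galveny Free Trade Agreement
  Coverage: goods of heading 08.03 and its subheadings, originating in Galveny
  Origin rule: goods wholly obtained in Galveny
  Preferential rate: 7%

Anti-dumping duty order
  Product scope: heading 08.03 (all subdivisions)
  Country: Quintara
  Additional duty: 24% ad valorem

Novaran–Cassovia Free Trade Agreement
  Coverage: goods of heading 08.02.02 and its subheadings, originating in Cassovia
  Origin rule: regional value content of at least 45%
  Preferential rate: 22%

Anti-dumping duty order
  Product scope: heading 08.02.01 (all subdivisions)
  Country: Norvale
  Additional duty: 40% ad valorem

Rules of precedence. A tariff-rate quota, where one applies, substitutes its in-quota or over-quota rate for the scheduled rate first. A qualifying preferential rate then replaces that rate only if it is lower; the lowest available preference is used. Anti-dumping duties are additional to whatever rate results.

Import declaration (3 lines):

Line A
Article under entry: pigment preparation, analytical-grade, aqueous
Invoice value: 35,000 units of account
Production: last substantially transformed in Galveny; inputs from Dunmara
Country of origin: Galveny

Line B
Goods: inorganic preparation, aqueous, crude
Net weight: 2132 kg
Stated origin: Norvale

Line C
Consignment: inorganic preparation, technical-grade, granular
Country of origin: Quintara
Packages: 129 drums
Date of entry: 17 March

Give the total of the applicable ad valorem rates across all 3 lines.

81%

Line A: pigment → 08.03; aqueous → 08.03.01; analytical-grade → 08.03.01.01. Scheduled 33%. Galveny agreement on 08.03: not wholly obtained. → 33%.
Line B: inorganic → 08.02; aqueous → 08.02.03; crude → 08.02.03.02. Scheduled 20%. No special measure applies. → 20%.
Line C: inorganic → 08.02; granular → 08.02.02; technical-grade → 08.02.02.02. Scheduled 28%. No special measure applies. → 28%.
Sum: 33% + 20% + 28% = 81%.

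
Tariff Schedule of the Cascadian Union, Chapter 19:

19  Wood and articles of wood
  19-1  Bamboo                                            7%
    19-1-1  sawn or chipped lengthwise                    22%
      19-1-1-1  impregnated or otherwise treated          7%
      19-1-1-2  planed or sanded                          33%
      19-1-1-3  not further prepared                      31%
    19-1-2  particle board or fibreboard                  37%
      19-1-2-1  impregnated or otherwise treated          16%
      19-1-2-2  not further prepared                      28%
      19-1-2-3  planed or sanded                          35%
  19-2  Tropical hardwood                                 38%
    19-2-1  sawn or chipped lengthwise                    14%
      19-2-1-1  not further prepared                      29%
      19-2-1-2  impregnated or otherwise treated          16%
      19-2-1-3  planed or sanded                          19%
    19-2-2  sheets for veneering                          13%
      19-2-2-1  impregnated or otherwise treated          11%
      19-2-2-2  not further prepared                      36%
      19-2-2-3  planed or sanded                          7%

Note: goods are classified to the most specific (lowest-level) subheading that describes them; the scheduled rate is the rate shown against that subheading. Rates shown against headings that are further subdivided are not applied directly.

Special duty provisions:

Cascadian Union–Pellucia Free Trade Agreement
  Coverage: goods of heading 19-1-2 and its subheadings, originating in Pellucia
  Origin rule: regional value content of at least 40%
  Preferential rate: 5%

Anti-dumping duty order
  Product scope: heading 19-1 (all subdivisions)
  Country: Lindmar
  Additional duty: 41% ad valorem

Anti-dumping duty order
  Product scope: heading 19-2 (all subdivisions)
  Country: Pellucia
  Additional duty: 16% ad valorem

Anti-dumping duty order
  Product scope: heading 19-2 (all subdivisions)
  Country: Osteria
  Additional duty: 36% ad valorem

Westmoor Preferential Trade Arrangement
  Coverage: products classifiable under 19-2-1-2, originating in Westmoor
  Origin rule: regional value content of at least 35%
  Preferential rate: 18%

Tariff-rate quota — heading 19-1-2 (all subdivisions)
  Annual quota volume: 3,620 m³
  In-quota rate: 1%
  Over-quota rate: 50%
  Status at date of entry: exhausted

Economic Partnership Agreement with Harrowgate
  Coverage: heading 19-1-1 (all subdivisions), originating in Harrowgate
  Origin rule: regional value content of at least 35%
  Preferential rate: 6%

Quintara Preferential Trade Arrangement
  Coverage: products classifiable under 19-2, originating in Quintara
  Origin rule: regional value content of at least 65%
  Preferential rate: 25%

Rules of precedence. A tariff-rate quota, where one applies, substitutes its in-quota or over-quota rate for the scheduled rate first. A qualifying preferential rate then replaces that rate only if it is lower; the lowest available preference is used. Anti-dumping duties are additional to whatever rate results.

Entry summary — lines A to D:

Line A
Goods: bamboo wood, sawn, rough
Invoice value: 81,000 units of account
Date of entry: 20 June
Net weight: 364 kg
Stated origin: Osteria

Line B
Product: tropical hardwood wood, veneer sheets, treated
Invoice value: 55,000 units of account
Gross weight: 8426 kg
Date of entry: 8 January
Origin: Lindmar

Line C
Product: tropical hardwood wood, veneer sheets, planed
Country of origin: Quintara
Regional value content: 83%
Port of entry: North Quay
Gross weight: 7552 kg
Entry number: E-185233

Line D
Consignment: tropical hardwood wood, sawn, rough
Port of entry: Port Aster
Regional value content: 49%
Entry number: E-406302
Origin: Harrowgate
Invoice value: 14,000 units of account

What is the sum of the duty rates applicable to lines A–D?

78%

Line A: bamboo → 19-1; sawn → 19-1-1; rough → 19-1-1-3. Scheduled 31%. No special measure applies. → 31%.
Line B: tropical hardwood → 19-2; veneer sheets → 19-2-2; treated → 19-2-2-1. Scheduled 11%. No special measure applies. → 11%.
Line C: tropical hardwood → 19-2; veneer sheets → 19-2-2; planed → 19-2-2-3. Scheduled 7%. Quintara agreement on 19-2: RVC ≥ 65% → 25% available; preference 25% not lower than 7% → no reduction. → 7%.
Line D: tropical hardwood → 19-2; sawn → 19-2-1; rough → 19-2-1-1. Scheduled 29%. Harrowgate agreement on 19-1-1: 19-2-1-1 not covered. → 29%.
Sum: 31% + 11% + 7% + 29% = 78%.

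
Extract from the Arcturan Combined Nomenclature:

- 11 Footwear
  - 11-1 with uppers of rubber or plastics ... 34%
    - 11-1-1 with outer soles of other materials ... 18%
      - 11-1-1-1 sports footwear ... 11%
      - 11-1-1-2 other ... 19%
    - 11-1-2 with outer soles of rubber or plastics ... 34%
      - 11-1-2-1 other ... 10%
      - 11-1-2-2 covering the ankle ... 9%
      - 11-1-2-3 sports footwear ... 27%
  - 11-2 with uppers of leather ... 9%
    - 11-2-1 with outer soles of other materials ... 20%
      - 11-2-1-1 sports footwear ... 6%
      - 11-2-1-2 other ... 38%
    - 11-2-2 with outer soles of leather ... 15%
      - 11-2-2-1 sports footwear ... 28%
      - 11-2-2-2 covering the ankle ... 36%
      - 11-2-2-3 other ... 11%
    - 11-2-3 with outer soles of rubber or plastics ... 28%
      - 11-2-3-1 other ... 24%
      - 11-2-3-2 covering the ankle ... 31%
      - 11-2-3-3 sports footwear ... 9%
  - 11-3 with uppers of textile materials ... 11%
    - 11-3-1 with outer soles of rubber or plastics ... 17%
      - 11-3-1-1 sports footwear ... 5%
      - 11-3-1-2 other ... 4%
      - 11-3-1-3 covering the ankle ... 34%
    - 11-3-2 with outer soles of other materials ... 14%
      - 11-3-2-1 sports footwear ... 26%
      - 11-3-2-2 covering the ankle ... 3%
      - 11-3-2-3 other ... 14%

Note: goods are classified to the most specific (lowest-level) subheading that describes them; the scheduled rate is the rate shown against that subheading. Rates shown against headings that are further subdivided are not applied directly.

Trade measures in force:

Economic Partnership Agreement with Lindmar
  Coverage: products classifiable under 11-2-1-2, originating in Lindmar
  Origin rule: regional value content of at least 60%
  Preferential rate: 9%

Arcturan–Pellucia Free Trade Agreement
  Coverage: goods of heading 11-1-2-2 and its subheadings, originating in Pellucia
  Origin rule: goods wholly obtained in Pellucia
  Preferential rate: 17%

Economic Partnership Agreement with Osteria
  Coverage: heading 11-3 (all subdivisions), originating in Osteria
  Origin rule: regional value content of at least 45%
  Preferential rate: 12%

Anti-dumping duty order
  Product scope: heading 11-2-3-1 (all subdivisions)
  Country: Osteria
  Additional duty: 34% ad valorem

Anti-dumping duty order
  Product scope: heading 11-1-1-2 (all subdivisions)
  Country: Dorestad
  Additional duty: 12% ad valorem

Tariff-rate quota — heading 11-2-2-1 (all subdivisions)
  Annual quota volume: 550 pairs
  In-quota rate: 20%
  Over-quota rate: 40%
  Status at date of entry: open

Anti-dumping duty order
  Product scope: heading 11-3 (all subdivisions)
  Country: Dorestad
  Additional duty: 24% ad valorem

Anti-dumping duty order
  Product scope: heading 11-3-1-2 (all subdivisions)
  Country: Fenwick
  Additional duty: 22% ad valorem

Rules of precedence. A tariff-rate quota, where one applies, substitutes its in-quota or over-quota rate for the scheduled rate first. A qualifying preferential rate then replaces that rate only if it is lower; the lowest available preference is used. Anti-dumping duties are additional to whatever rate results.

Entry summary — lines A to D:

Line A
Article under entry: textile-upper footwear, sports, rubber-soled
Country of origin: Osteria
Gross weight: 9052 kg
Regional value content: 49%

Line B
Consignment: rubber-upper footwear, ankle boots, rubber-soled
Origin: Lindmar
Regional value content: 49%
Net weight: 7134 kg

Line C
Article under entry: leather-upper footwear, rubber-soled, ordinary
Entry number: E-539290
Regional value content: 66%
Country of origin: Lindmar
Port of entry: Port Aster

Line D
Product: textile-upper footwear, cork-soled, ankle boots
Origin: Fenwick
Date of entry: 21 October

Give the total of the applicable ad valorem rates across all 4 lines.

Line A: textile-upper → 11-3; rubber-soled → 11-3-1; sports → 11-3-1-1. Scheduled 5%. Osteria agreement on 11-3: RVC ≥ 45% → 12% available; preference 12% not lower than 5% → no reduction. → 5%.
Line B: rubber-upper → 11-1; rubber-soled → 11-1-2; ankle boots → 11-1-2-2. Scheduled 9%. Lindmar agreement on 11-2-1-2: 11-1-2-2 not covered. → 9%.
Line C: leather-upper → 11-2; rubber-soled → 11-2-3; ordinary → 11-2-3-1. Scheduled 24%. Lindmar agreement on 11-2-1-2: 11-2-3-1 not covered. → 24%.
Line D: textile-upper → 11-3; cork-soled → 11-3-2; ankle boots → 11-3-2-2. Scheduled 3%. No special measure applies. → 3%.
Sum: 5% + 9% + 24% + 3% = 41%.

41%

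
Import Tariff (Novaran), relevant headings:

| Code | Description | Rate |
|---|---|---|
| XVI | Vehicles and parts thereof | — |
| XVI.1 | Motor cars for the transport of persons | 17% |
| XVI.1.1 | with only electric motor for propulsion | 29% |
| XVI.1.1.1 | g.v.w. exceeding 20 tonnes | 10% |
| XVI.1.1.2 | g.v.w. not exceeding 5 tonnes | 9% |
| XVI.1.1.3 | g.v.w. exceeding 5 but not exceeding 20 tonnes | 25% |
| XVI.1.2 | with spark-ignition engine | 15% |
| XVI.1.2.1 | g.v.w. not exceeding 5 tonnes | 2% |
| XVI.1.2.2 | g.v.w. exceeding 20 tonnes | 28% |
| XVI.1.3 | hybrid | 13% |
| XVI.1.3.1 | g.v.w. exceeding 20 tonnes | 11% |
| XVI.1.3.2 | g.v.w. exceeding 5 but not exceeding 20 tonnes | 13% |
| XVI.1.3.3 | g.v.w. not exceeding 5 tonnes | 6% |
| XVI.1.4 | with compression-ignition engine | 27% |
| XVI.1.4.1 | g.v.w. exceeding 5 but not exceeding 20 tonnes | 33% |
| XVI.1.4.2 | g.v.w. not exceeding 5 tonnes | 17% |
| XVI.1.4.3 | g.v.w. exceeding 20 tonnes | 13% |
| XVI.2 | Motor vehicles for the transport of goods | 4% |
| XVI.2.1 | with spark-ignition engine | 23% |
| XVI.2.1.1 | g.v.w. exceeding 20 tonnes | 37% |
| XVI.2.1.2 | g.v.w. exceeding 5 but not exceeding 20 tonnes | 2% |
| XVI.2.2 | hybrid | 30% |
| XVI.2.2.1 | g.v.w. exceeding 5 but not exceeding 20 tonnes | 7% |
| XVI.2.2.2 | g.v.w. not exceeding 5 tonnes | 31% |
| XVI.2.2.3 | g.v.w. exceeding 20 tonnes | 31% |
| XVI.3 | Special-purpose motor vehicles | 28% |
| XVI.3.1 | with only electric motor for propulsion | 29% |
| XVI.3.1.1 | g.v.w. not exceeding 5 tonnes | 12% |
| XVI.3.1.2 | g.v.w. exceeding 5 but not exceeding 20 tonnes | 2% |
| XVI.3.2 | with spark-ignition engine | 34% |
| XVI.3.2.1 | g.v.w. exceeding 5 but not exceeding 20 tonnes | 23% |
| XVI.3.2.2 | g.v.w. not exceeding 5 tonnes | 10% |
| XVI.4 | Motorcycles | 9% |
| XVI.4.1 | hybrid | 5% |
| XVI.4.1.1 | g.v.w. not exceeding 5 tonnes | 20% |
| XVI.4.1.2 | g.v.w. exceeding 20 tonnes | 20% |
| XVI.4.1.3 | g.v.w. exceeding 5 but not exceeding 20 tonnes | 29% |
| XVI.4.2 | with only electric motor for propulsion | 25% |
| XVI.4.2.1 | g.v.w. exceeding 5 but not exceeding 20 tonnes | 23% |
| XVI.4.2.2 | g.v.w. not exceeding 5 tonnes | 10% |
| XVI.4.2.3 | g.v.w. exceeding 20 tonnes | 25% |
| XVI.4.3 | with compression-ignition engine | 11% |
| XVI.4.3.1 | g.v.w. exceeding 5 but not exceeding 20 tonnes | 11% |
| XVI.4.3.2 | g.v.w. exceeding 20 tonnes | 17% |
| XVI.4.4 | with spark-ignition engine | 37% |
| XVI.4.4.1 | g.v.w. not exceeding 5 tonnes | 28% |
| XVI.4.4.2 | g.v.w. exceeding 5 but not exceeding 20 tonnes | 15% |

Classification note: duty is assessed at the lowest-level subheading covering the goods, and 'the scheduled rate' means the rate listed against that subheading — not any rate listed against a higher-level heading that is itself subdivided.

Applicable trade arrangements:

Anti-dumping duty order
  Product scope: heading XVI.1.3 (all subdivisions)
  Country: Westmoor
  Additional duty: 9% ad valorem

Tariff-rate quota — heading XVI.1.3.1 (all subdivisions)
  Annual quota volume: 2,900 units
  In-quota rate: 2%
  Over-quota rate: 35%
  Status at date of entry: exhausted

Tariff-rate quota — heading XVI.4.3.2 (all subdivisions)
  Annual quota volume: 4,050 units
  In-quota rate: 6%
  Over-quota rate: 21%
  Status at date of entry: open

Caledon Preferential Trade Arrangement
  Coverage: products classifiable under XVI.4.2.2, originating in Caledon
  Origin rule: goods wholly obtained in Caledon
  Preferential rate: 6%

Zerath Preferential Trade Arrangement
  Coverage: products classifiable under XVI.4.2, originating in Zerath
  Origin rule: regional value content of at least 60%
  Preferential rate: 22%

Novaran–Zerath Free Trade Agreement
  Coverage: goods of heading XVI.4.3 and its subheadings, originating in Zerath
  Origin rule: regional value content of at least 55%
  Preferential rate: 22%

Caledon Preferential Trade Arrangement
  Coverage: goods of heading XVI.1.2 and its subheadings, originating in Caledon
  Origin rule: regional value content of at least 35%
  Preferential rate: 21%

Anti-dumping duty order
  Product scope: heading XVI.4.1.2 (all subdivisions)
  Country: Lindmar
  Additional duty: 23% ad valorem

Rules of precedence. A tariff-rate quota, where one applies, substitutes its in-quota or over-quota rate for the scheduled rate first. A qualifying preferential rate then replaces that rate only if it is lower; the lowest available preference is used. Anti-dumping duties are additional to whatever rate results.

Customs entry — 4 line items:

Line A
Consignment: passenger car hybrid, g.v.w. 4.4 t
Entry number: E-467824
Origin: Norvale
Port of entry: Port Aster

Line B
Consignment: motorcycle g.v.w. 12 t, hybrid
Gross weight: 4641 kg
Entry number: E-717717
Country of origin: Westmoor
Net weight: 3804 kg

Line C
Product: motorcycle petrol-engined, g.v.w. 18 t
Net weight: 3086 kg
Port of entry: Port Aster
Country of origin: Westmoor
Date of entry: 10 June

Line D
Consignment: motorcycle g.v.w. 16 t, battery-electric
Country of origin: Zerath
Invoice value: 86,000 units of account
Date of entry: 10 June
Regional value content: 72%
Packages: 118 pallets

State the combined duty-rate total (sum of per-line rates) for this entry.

72%

Line A: passenger car → XVI.1; hybrid → XVI.1.3; g.v.w. 4.4 t → XVI.1.3.3. Scheduled 6%. No special measure applies. → 6%.
Line B: motorcycle → XVI.4; hybrid → XVI.4.1; g.v.w. 12 t → XVI.4.1.3. Scheduled 29%. No special measure applies. → 29%.
Line C: motorcycle → XVI.4; petrol-engined → XVI.4.4; g.v.w. 18 t → XVI.4.4.2. Scheduled 15%. No special measure applies. → 15%.
Line D: motorcycle → XVI.4; battery-electric → XVI.4.2; g.v.w. 16 t → XVI.4.2.1. Scheduled 23%. Zerath agreement on XVI.4.2: RVC ≥ 60% → 22% available; Zerath agreement on XVI.4.3: XVI.4.2.1 not covered; preferential 22%. → 22%.
Sum: 6% + 29% + 15% + 22% = 72%.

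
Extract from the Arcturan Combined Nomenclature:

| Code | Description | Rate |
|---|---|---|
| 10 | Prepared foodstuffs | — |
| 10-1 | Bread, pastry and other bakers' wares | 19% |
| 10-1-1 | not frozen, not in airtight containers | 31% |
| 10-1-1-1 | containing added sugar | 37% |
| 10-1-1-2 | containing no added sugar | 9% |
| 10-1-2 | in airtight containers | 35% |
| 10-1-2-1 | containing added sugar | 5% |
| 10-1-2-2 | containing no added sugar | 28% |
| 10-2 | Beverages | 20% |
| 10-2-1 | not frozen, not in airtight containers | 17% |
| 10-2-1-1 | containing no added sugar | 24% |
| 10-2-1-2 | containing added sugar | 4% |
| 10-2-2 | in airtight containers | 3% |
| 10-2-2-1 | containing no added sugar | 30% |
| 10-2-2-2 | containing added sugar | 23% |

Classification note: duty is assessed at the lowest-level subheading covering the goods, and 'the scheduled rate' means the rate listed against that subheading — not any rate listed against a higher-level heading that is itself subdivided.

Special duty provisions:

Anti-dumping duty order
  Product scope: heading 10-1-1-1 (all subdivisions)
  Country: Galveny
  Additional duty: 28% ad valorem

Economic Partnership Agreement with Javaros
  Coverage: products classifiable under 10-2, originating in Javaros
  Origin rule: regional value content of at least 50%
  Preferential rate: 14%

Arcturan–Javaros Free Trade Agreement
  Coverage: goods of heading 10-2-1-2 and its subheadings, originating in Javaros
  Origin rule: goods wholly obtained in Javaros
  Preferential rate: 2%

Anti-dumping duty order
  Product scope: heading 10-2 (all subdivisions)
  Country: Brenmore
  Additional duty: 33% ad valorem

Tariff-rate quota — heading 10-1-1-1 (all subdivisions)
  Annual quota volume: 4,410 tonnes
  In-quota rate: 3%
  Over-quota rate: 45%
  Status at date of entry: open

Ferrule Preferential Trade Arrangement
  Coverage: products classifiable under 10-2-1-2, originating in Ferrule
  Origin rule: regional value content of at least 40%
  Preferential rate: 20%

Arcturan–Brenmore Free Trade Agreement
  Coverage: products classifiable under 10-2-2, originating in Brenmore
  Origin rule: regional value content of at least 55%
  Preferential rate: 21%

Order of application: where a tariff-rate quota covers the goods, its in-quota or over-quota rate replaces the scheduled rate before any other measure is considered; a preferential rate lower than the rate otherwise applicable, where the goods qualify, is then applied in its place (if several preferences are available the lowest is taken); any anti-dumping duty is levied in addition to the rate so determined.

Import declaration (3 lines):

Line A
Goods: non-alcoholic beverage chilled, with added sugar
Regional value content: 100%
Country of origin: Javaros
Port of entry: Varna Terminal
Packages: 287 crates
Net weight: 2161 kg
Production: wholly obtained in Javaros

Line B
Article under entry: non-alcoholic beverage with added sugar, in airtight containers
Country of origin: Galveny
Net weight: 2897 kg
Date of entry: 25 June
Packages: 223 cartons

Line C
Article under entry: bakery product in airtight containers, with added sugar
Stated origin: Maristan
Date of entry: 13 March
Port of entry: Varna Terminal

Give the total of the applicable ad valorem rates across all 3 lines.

Line A: non-alcoholic beverage → 10-2; chilled → 10-2-1; with added sugar → 10-2-1-2. Scheduled 4%. Javaros agreement on 10-2: RVC ≥ 50% → 14% available; Javaros agreement on 10-2-1-2: wholly obtained → 2% available; preferential 2%. → 2%.
Line B: non-alcoholic beverage → 10-2; in airtight containers → 10-2-2; with added sugar → 10-2-2-2. Scheduled 23%. No special measure applies. → 23%.
Line C: bakery product → 10-1; in airtight containers → 10-1-2; with added sugar → 10-1-2-1. Scheduled 5%. No special measure applies. → 5%.
Sum: 2% + 23% + 5% = 30%.

30%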